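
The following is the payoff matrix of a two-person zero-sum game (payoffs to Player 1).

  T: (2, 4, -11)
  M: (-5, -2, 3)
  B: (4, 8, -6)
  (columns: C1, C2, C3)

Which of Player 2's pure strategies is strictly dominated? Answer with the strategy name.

C1 holds Player 1's payoff strictly below C2 in every row: 2 < 4, -5 < -2, 4 < 8.
So C2 is strictly dominated for Player 2.

C2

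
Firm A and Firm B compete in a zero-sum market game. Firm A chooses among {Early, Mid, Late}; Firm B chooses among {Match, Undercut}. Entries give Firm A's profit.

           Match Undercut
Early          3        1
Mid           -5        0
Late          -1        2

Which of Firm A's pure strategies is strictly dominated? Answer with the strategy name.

Mid

Early gives a strictly higher payoff than Mid against every column: 3 > -5, 1 > 0.
So Mid is strictly dominated and Firm A never plays it.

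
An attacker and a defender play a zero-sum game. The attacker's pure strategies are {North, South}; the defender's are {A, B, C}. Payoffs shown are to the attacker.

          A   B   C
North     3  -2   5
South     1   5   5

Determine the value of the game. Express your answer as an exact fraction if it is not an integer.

Row minima: North → -2, South → 1; maximin = 1.
Column maxima: A → 3, B → 5, C → 5; minimax = 3.
1 ≠ 3, so there is no saddle point; optimal play is mixed.
C is strictly dominated by A (it gives the attacker strictly more in every row), so the defender never plays it.
On the remaining 2×2 (North, South vs A, B):
Let the attacker play North with probability p. Expected payoff against A: 3p + 1(1−p) = 2p + 1; against B: (-2)p + 5(1−p) = −7p + 5.
Setting these equal: 2p + 1 = −7p + 5 ⇒ 9p = 4 ⇒ p = 4/9, and the value is (2)·(4/9) + 1 = 17/9.
For the defender: with q = P(A), equating North's and South's payoffs gives 5q − 2 = −4q + 5 ⇒ q = 7/9.

17/9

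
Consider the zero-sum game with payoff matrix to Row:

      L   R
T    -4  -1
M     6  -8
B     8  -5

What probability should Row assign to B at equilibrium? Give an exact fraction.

Row minima: T → -4, M → -8, B → -5; maximin = -4.
Column maxima: L → 8, R → -1; minimax = -1.
-4 ≠ -1, so there is no saddle point; optimal play is mixed.
M is strictly dominated by B, so Row never plays it.
On the remaining 2×2 (T, B vs L, R):
Let Row play T with probability p. Expected payoff against L: (-4)p + 8(1−p) = −12p + 8; against R: (-1)p + (-5)(1−p) = 4p − 5.
Setting these equal: −12p + 8 = 4p − 5 ⇒ −16p = -13 ⇒ p = 13/16, and the value is (-12)·(13/16) + 8 = -7/4.
For Column: with q = P(L), equating T's and B's payoffs gives −3q − 1 = 13q − 5 ⇒ q = 1/4.

3/16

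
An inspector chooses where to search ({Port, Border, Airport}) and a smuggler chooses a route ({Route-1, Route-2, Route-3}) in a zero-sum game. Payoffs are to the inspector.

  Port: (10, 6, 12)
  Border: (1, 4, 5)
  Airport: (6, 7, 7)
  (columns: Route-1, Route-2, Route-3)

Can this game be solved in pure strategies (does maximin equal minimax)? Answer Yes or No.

Row minima: Port → 6, Border → 1, Airport → 6; maximin = 6.
Column maxima: Route-1 → 10, Route-2 → 7, Route-3 → 12; minimax = 7.
6 ≠ 7, so no pure-strategy equilibrium exists.

No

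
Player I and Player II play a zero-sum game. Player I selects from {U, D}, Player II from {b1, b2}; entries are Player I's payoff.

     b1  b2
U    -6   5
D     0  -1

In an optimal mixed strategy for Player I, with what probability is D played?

Row minima: U → -6, D → -1; maximin = -1.
Column maxima: b1 → 0, b2 → 5; minimax = 0.
-1 ≠ 0, so there is no saddle point; optimal play is mixed.
Let Player I play U with probability p. Expected payoff against b1: (-6)p + 0(1−p) = −6p; against b2: 5p + (-1)(1−p) = 6p − 1.
Setting these equal: −6p = 6p − 1 ⇒ −12p = -1 ⇒ p = 1/12, and the value is (-6)·(1/12) = -1/2.
For Player II: with q = P(b1), equating U's and D's payoffs gives −11q + 5 = q − 1 ⇒ q = 1/2.

11/12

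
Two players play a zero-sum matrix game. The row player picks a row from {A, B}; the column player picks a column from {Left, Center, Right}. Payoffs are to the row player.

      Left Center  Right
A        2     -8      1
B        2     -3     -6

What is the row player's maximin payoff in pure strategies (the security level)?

-6

Row minima: A → -8, B → -6.
The best of these is -6.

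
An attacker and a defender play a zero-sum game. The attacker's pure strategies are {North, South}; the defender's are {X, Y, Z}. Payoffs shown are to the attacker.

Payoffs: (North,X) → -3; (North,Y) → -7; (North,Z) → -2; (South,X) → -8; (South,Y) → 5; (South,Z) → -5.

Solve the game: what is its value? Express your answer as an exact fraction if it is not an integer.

-71/17

Row minima: North → -7, South → -8; maximin = -7.
Column maxima: X → -3, Y → 5, Z → -2; minimax = -3.
-7 ≠ -3, so there is no saddle point; optimal play is mixed.
Z is strictly dominated by X (it gives the attacker strictly more in every row), so the defender never plays it.
On the remaining 2×2 (North, South vs X, Y):
Let the attacker play North with probability p. Expected payoff against X: (-3)p + (-8)(1−p) = 5p − 8; against Y: (-7)p + 5(1−p) = −12p + 5.
Setting these equal: 5p − 8 = −12p + 5 ⇒ 17p = 13 ⇒ p = 13/17, and the value is (5)·(13/17) − 8 = -71/17.
For the defender: with q = P(X), equating North's and South's payoffs gives 4q − 7 = −13q + 5 ⇒ q = 12/17.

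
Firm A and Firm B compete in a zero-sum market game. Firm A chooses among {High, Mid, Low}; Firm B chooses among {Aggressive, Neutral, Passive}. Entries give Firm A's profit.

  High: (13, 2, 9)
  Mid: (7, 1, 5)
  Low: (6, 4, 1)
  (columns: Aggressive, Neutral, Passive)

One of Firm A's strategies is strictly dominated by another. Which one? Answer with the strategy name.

High gives a strictly higher payoff than Mid against every column: 13 > 7, 2 > 1, 9 > 5.
So Mid is strictly dominated and Firm A never plays it.

Mid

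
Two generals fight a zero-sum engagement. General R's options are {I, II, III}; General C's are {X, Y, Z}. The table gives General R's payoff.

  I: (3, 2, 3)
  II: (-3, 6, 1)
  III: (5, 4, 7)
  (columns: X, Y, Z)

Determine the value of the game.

21/5

Row minima: I → 2, II → -3, III → 4; maximin = 4.
Column maxima: X → 5, Y → 6, Z → 7; minimax = 5.
4 ≠ 5, so there is no saddle point; optimal play is mixed.
I is strictly dominated by III, so General R never plays it.
With I eliminated, Z is strictly dominated by X (it gives General R strictly more in every remaining row), so General C never plays it.
On the remaining 2×2 (II, III vs X, Y):
Let General R play II with probability p. Expected payoff against X: (-3)p + 5(1−p) = −8p + 5; against Y: 6p + 4(1−p) = 2p + 4.
Setting these equal: −8p + 5 = 2p + 4 ⇒ −10p = -1 ⇒ p = 1/10, and the value is (-8)·(1/10) + 5 = 21/5.
For General C: with q = P(X), equating II's and III's payoffs gives −9q + 6 = q + 4 ⇒ q = 1/5.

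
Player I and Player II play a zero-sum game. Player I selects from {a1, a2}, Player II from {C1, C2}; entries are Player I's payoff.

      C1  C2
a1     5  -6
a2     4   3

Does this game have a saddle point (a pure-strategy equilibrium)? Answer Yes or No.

Yes

Row minima: a1 → -6, a2 → 3; maximin = 3.
Column maxima: C1 → 5, C2 → 3; minimax = 3.
maximin = minimax = 3, so a saddle point exists.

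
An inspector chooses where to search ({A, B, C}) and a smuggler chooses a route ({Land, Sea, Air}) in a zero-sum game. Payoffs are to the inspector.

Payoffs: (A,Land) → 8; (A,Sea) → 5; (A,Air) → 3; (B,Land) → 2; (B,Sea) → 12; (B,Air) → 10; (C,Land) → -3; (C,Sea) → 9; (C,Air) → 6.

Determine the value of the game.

74/13

Row minima: A → 3, B → 2, C → -3; maximin = 3.
Column maxima: Land → 8, Sea → 12, Air → 10; minimax = 8.
3 ≠ 8, so there is no saddle point; optimal play is mixed.
C is strictly dominated by B, so the inspector never plays it.
Sea is strictly dominated by Air (it gives the inspector strictly more in every row), so the smuggler never plays it.
On the remaining 2×2 (A, B vs Land, Air):
Let the inspector play A with probability p. Expected payoff against Land: 8p + 2(1−p) = 6p + 2; against Air: 3p + 10(1−p) = −7p + 10.
Setting these equal: 6p + 2 = −7p + 10 ⇒ 13p = 8 ⇒ p = 8/13, and the value is (6)·(8/13) + 2 = 74/13.
For the smuggler: with q = P(Land), equating A's and B's payoffs gives 5q + 3 = −8q + 10 ⇒ q = 7/13.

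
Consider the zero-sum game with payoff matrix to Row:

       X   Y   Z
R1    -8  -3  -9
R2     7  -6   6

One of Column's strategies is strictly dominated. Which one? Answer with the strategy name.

Z holds Row's payoff strictly below X in every row: -9 < -8, 6 < 7.
So X is strictly dominated for Column.

X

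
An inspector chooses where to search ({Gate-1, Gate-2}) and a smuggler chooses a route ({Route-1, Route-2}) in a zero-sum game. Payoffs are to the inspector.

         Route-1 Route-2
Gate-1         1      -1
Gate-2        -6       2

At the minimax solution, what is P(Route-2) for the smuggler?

7/10

Row minima: Gate-1 → -1, Gate-2 → -6; maximin = -1.
Column maxima: Route-1 → 1, Route-2 → 2; minimax = 1.
-1 ≠ 1, so there is no saddle point; optimal play is mixed.
Let the inspector play Gate-1 with probability p. Expected payoff against Route-1: 1p + (-6)(1−p) = 7p − 6; against Route-2: (-1)p + 2(1−p) = −3p + 2.
Setting these equal: 7p − 6 = −3p + 2 ⇒ 10p = 8 ⇒ p = 4/5, and the value is (7)·(4/5) − 6 = -2/5.
For the smuggler: with q = P(Route-1), equating Gate-1's and Gate-2's payoffs gives 2q − 1 = −8q + 2 ⇒ q = 3/10.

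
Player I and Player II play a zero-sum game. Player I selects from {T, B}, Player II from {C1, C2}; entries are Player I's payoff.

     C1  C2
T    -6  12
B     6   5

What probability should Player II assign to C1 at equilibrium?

7/19

Row minima: T → -6, B → 5; maximin = 5.
Column maxima: C1 → 6, C2 → 12; minimax = 6.
5 ≠ 6, so there is no saddle point; optimal play is mixed.
Let Player I play T with probability p. Expected payoff against C1: (-6)p + 6(1−p) = −12p + 6; against C2: 12p + 5(1−p) = 7p + 5.
Setting these equal: −12p + 6 = 7p + 5 ⇒ −19p = -1 ⇒ p = 1/19, and the value is (-12)·(1/19) + 6 = 102/19.
For Player II: with q = P(C1), equating T's and B's payoffs gives −18q + 12 = q + 5 ⇒ q = 7/19.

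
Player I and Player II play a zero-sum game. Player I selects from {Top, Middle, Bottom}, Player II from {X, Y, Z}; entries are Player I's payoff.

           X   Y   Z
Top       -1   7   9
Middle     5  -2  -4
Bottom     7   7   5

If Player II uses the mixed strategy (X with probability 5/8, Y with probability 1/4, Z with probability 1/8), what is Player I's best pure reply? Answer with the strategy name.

Expected payoff of Top: (5/8)·(-1) + (1/4)·7 + (1/8)·9 = 9/4.
Expected payoff of Middle: (5/8)·5 + (1/4)·(-2) + (1/8)·(-4) = 17/8.
Expected payoff of Bottom: (5/8)·7 + (1/4)·7 + (1/8)·5 = 27/4.
The largest is 27/4, so Player I's best response is Bottom.

Bottom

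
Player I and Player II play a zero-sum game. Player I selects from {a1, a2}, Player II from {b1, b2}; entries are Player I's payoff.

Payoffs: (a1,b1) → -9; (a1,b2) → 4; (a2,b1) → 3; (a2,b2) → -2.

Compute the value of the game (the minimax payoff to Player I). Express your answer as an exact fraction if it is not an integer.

Row minima: a1 → -9, a2 → -2; maximin = -2.
Column maxima: b1 → 3, b2 → 4; minimax = 3.
-2 ≠ 3, so there is no saddle point; optimal play is mixed.
Let Player I play a1 with probability p. Expected payoff against b1: (-9)p + 3(1−p) = −12p + 3; against b2: 4p + (-2)(1−p) = 6p − 2.
Setting these equal: −12p + 3 = 6p − 2 ⇒ −18p = -5 ⇒ p = 5/18, and the value is (-12)·(5/18) + 3 = -1/3.
For Player II: with q = P(b1), equating a1's and a2's payoffs gives −13q + 4 = 5q − 2 ⇒ q = 1/3.

-1/3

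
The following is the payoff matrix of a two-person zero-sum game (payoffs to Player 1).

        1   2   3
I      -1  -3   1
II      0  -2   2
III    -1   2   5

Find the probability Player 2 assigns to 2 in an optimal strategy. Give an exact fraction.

1/5

Row minima: I → -3, II → -2, III → -1; maximin = -1.
Column maxima: 1 → 0, 2 → 2, 3 → 5; minimax = 0.
-1 ≠ 0, so there is no saddle point; optimal play is mixed.
I is strictly dominated by II, so Player 1 never plays it.
3 is strictly dominated by 1 (it gives Player 1 strictly more in every row), so Player 2 never plays it.
On the remaining 2×2 (II, III vs 1, 2):
Let Player 1 play II with probability p. Expected payoff against 1: 0p + (-1)(1−p) = p − 1; against 2: (-2)p + 2(1−p) = −4p + 2.
Setting these equal: p − 1 = −4p + 2 ⇒ 5p = 3 ⇒ p = 3/5, and the value is (1)·(3/5) − 1 = -2/5.
For Player 2: with q = P(1), equating II's and III's payoffs gives 2q − 2 = −3q + 2 ⇒ q = 4/5.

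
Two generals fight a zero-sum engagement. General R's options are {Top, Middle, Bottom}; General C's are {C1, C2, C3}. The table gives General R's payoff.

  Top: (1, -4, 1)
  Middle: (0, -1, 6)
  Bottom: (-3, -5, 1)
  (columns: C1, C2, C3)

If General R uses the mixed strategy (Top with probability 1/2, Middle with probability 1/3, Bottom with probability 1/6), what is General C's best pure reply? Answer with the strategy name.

If General C plays C1, General R's expected payoff is (1/2)·1 + (1/3)·0 + (1/6)·(-3) = 0.
If General C plays C2, General R's expected payoff is (1/2)·(-4) + (1/3)·(-1) + (1/6)·(-5) = -19/6.
If General C plays C3, General R's expected payoff is (1/2)·1 + (1/3)·6 + (1/6)·1 = 8/3.
General C minimizes General R's payoff; the smallest is -19/6, so the best response is C2.

C2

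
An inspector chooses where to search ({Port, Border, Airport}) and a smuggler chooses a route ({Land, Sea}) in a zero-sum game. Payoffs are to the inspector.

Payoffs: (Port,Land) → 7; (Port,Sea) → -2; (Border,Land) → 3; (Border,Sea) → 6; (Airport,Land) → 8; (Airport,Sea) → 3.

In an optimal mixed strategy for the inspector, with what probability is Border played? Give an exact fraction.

5/8

Row minima: Port → -2, Border → 3, Airport → 3; maximin = 3.
Column maxima: Land → 8, Sea → 6; minimax = 6.
3 ≠ 6, so there is no saddle point; optimal play is mixed.
Port is strictly dominated by Airport, so the inspector never plays it.
On the remaining 2×2 (Border, Airport vs Land, Sea):
Let the inspector play Border with probability p. Expected payoff against Land: 3p + 8(1−p) = −5p + 8; against Sea: 6p + 3(1−p) = 3p + 3.
Setting these equal: −5p + 8 = 3p + 3 ⇒ −8p = -5 ⇒ p = 5/8, and the value is (-5)·(5/8) + 8 = 39/8.
For the smuggler: with q = P(Land), equating Border's and Airport's payoffs gives −3q + 6 = 5q + 3 ⇒ q = 3/8.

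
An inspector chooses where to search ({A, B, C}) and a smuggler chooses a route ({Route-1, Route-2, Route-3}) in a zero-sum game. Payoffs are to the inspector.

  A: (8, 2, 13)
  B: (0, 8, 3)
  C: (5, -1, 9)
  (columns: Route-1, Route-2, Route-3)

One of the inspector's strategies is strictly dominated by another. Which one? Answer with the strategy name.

A gives a strictly higher payoff than C against every column: 8 > 5, 2 > -1, 13 > 9.
So C is strictly dominated and the inspector never plays it.

C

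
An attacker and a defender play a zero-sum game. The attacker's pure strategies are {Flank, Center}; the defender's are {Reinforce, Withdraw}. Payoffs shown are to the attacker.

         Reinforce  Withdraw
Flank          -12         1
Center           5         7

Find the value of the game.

5

Row minima: Flank → -12, Center → 5; maximin = 5.
Column maxima: Reinforce → 5, Withdraw → 7; minimax = 5.
Since maximin = minimax = 5, there is a saddle point and the value is 5.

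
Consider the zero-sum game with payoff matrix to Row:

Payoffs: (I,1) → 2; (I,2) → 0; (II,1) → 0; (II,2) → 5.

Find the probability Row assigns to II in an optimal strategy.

2/7

Row minima: I → 0, II → 0; maximin = 0.
Column maxima: 1 → 2, 2 → 5; minimax = 2.
0 ≠ 2, so there is no saddle point; optimal play is mixed.
Let Row play I with probability p. Expected payoff against 1: 2p + 0(1−p) = 2p; against 2: 0p + 5(1−p) = −5p + 5.
Setting these equal: 2p = −5p + 5 ⇒ 7p = 5 ⇒ p = 5/7, and the value is (2)·(5/7) = 10/7.
For Column: with q = P(1), equating I's and II's payoffs gives 2q = −5q + 5 ⇒ q = 5/7.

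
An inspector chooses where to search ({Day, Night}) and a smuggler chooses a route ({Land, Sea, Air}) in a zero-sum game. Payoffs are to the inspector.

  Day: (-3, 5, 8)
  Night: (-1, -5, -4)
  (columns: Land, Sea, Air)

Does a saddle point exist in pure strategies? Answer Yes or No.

Row minima: Day → -3, Night → -5; maximin = -3.
Column maxima: Land → -1, Sea → 5, Air → 8; minimax = -1.
-3 ≠ -1, so no pure-strategy equilibrium exists.

No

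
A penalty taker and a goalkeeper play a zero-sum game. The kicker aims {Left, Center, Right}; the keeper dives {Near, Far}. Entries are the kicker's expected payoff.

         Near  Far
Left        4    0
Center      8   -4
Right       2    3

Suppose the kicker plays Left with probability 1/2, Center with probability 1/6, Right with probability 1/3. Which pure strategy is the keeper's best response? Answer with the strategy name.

If the keeper plays Near, the kicker's expected payoff is (1/2)·4 + (1/6)·8 + (1/3)·2 = 4.
If the keeper plays Far, the kicker's expected payoff is (1/2)·0 + (1/6)·(-4) + (1/3)·3 = 1/3.
The keeper minimizes the kicker's payoff; the smallest is 1/3, so the best response is Far.

Far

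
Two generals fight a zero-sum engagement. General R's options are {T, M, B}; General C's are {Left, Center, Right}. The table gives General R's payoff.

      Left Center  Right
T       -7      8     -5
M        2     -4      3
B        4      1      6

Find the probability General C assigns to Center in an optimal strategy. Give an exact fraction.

Row minima: T → -7, M → -4, B → 1; maximin = 1.
Column maxima: Left → 4, Center → 8, Right → 6; minimax = 4.
1 ≠ 4, so there is no saddle point; optimal play is mixed.
M is strictly dominated by B, so General R never plays it.
Right is strictly dominated by Left (it gives General R strictly more in every row), so General C never plays it.
On the remaining 2×2 (T, B vs Left, Center):
Let General R play T with probability p. Expected payoff against Left: (-7)p + 4(1−p) = −11p + 4; against Center: 8p + 1(1−p) = 7p + 1.
Setting these equal: −11p + 4 = 7p + 1 ⇒ −18p = -3 ⇒ p = 1/6, and the value is (-11)·(1/6) + 4 = 13/6.
For General C: with q = P(Left), equating T's and B's payoffs gives −15q + 8 = 3q + 1 ⇒ q = 7/18.

11/18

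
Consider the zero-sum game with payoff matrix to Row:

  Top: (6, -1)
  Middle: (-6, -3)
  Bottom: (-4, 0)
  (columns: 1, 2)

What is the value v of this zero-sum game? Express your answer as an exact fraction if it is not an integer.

Row minima: Top → -1, Middle → -6, Bottom → -4; maximin = -1.
Column maxima: 1 → 6, 2 → 0; minimax = 0.
-1 ≠ 0, so there is no saddle point; optimal play is mixed.
Middle is strictly dominated by Top, so Row never plays it.
On the remaining 2×2 (Top, Bottom vs 1, 2):
Let Row play Top with probability p. Expected payoff against 1: 6p + (-4)(1−p) = 10p − 4; against 2: (-1)p + 0(1−p) = −p.
Setting these equal: 10p − 4 = −p ⇒ 11p = 4 ⇒ p = 4/11, and the value is (10)·(4/11) − 4 = -4/11.
For Column: with q = P(1), equating Top's and Bottom's payoffs gives 7q − 1 = −4q ⇒ q = 1/11.

-4/11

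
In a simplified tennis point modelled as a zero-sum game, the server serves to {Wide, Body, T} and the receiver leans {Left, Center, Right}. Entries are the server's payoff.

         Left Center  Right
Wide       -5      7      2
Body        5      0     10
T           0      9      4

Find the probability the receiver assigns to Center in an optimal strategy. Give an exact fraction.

Row minima: Wide → -5, Body → 0, T → 0; maximin = 0.
Column maxima: Left → 5, Center → 9, Right → 10; minimax = 5.
0 ≠ 5, so there is no saddle point; optimal play is mixed.
Wide is strictly dominated by T, so the server never plays it.
Right is strictly dominated by Left (it gives the server strictly more in every row), so the receiver never plays it.
On the remaining 2×2 (Body, T vs Left, Center):
Let the server play Body with probability p. Expected payoff against Left: 5p + 0(1−p) = 5p; against Center: 0p + 9(1−p) = −9p + 9.
Setting these equal: 5p = −9p + 9 ⇒ 14p = 9 ⇒ p = 9/14, and the value is (5)·(9/14) = 45/14.
For the receiver: with q = P(Left), equating Body's and T's payoffs gives 5q = −9q + 9 ⇒ q = 9/14.

5/14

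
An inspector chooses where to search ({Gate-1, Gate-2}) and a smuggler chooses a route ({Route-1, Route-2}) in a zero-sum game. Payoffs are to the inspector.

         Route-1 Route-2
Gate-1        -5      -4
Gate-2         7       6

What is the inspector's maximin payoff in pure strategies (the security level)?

6

Row minima: Gate-1 → -5, Gate-2 → 6.
The best of these is 6.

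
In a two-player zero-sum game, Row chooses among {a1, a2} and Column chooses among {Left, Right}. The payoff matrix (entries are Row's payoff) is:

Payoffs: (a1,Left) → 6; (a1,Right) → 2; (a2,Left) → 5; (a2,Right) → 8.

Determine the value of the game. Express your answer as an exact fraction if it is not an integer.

38/7

Row minima: a1 → 2, a2 → 5; maximin = 5.
Column maxima: Left → 6, Right → 8; minimax = 6.
5 ≠ 6, so there is no saddle point; optimal play is mixed.
Let Row play a1 with probability p. Expected payoff against Left: 6p + 5(1−p) = p + 5; against Right: 2p + 8(1−p) = −6p + 8.
Setting these equal: p + 5 = −6p + 8 ⇒ 7p = 3 ⇒ p = 3/7, and the value is (1)·(3/7) + 5 = 38/7.
For Column: with q = P(Left), equating a1's and a2's payoffs gives 4q + 2 = −3q + 8 ⇒ q = 6/7.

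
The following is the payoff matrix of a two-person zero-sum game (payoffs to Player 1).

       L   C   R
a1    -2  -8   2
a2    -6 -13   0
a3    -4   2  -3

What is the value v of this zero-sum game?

Row minima: a1 → -8, a2 → -13, a3 → -4; maximin = -4.
Column maxima: L → -2, C → 2, R → 2; minimax = -2.
-4 ≠ -2, so there is no saddle point; optimal play is mixed.
a2 is strictly dominated by a1, so Player 1 never plays it.
R is strictly dominated by L (it gives Player 1 strictly more in every row), so Player 2 never plays it.
On the remaining 2×2 (a1, a3 vs L, C):
Let Player 1 play a1 with probability p. Expected payoff against L: (-2)p + (-4)(1−p) = 2p − 4; against C: (-8)p + 2(1−p) = −10p + 2.
Setting these equal: 2p − 4 = −10p + 2 ⇒ 12p = 6 ⇒ p = 1/2, and the value is (2)·(1/2) − 4 = -3.
For Player 2: with q = P(L), equating a1's and a3's payoffs gives 6q − 8 = −6q + 2 ⇒ q = 5/6.

-3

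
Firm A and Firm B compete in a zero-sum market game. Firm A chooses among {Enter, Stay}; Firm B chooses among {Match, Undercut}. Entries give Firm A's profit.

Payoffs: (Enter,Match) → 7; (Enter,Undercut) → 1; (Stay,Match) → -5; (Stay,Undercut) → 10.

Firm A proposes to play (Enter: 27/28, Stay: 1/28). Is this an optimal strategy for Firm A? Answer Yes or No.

No

Against Match this mix gives (27/28)·7 + (1/28)·(-5) = 46/7.
Against Undercut this mix gives (27/28)·1 + (1/28)·10 = 37/28.
Firm B will play Undercut, holding Firm A to 37/28. Shifting weight toward the row that does better against Undercut would raise this floor (the equalizing mix achieves 25/7 against both Undercut and Match), so the proposed strategy is not optimal.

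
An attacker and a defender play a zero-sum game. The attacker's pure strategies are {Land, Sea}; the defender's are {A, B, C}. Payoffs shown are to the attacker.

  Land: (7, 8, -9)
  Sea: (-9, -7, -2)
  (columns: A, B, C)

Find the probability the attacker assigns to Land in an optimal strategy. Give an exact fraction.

Row minima: Land → -9, Sea → -9; maximin = -9.
Column maxima: A → 7, B → 8, C → -2; minimax = -2.
-9 ≠ -2, so there is no saddle point; optimal play is mixed.
B is strictly dominated by A (it gives the attacker strictly more in every row), so the defender never plays it.
On the remaining 2×2 (Land, Sea vs A, C):
Let the attacker play Land with probability p. Expected payoff against A: 7p + (-9)(1−p) = 16p − 9; against C: (-9)p + (-2)(1−p) = −7p − 2.
Setting these equal: 16p − 9 = −7p − 2 ⇒ 23p = 7 ⇒ p = 7/23, and the value is (16)·(7/23) − 9 = -95/23.
For the defender: with q = P(A), equating Land's and Sea's payoffs gives 16q − 9 = −7q − 2 ⇒ q = 7/23.

7/23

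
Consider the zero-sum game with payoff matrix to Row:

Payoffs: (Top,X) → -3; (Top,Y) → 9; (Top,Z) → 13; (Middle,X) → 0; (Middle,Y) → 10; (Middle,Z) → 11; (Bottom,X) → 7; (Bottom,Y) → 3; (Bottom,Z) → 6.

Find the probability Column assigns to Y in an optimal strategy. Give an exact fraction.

Row minima: Top → -3, Middle → 0, Bottom → 3; maximin = 3.
Column maxima: X → 7, Y → 10, Z → 13; minimax = 7.
3 ≠ 7, so there is no saddle point; optimal play is mixed.
Z is strictly dominated by Y (it gives Row strictly more in every row), so Column never plays it.
With Z eliminated, Top is strictly dominated by Middle (Middle gives Row strictly more in every remaining column), so Row never plays it.
On the remaining 2×2 (Middle, Bottom vs X, Y):
Let Row play Middle with probability p. Expected payoff against X: 0p + 7(1−p) = −7p + 7; against Y: 10p + 3(1−p) = 7p + 3.
Setting these equal: −7p + 7 = 7p + 3 ⇒ −14p = -4 ⇒ p = 2/7, and the value is (-7)·(2/7) + 7 = 5.
For Column: with q = P(X), equating Middle's and Bottom's payoffs gives −10q + 10 = 4q + 3 ⇒ q = 1/2.

1/2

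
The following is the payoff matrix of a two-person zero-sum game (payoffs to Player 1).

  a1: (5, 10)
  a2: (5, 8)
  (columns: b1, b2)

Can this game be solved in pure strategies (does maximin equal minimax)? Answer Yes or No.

Row minima: a1 → 5, a2 → 5; maximin = 5.
Column maxima: b1 → 5, b2 → 10; minimax = 5.
maximin = minimax = 5, so a saddle point exists.

Yes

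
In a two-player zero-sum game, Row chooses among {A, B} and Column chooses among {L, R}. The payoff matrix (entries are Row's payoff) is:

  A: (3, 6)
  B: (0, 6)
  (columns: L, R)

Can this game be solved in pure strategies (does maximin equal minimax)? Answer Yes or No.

Row minima: A → 3, B → 0; maximin = 3.
Column maxima: L → 3, R → 6; minimax = 3.
maximin = minimax = 3, so a saddle point exists.

Yes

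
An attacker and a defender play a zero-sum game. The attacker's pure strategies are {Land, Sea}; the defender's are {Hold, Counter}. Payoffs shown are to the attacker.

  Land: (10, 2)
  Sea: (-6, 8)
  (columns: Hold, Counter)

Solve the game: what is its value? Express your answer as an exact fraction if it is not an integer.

Row minima: Land → 2, Sea → -6; maximin = 2.
Column maxima: Hold → 10, Counter → 8; minimax = 8.
2 ≠ 8, so there is no saddle point; optimal play is mixed.
Let the attacker play Land with probability p. Expected payoff against Hold: 10p + (-6)(1−p) = 16p − 6; against Counter: 2p + 8(1−p) = −6p + 8.
Setting these equal: 16p − 6 = −6p + 8 ⇒ 22p = 14 ⇒ p = 7/11, and the value is (16)·(7/11) − 6 = 46/11.
For the defender: with q = P(Hold), equating Land's and Sea's payoffs gives 8q + 2 = −14q + 8 ⇒ q = 3/11.

46/11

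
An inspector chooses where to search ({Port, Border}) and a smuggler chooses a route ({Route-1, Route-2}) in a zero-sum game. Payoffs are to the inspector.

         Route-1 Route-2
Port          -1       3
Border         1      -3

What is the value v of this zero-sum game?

0

Row minima: Port → -1, Border → -3; maximin = -1.
Column maxima: Route-1 → 1, Route-2 → 3; minimax = 1.
-1 ≠ 1, so there is no saddle point; optimal play is mixed.
Let the inspector play Port with probability p. Expected payoff against Route-1: (-1)p + 1(1−p) = −2p + 1; against Route-2: 3p + (-3)(1−p) = 6p − 3.
Setting these equal: −2p + 1 = 6p − 3 ⇒ −8p = -4 ⇒ p = 1/2, and the value is (-2)·(1/2) + 1 = 0.
For the smuggler: with q = P(Route-1), equating Port's and Border's payoffs gives −4q + 3 = 4q − 3 ⇒ q = 3/4.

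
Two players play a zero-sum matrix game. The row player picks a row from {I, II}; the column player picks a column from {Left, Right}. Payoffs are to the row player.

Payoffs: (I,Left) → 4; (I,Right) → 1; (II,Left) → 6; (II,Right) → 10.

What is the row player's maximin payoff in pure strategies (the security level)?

6

Row minima: I → 1, II → 6.
The best of these is 6.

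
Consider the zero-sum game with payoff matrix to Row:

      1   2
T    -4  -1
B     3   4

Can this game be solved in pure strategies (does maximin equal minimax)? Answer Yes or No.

Yes

Row minima: T → -4, B → 3; maximin = 3.
Column maxima: 1 → 3, 2 → 4; minimax = 3.
maximin = minimax = 3, so a saddle point exists.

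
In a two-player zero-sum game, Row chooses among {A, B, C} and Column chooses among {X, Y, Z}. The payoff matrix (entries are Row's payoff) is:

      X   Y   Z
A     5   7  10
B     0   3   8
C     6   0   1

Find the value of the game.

Row minima: A → 5, B → 0, C → 0; maximin = 5.
Column maxima: X → 6, Y → 7, Z → 10; minimax = 6.
5 ≠ 6, so there is no saddle point; optimal play is mixed.
B is strictly dominated by A, so Row never plays it.
Z is strictly dominated by Y (it gives Row strictly more in every row), so Column never plays it.
On the remaining 2×2 (A, C vs X, Y):
Let Row play A with probability p. Expected payoff against X: 5p + 6(1−p) = −p + 6; against Y: 7p + 0(1−p) = 7p.
Setting these equal: −p + 6 = 7p ⇒ −8p = -6 ⇒ p = 3/4, and the value is (-1)·(3/4) + 6 = 21/4.
For Column: with q = P(X), equating A's and C's payoffs gives −2q + 7 = 6q ⇒ q = 7/8.

21/4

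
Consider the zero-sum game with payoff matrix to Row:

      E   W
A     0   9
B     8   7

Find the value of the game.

Row minima: A → 0, B → 7; maximin = 7.
Column maxima: E → 8, W → 9; minimax = 8.
7 ≠ 8, so there is no saddle point; optimal play is mixed.
Let Row play A with probability p. Expected payoff against E: 0p + 8(1−p) = −8p + 8; against W: 9p + 7(1−p) = 2p + 7.
Setting these equal: −8p + 8 = 2p + 7 ⇒ −10p = -1 ⇒ p = 1/10, and the value is (-8)·(1/10) + 8 = 36/5.
For Column: with q = P(E), equating A's and B's payoffs gives −9q + 9 = q + 7 ⇒ q = 1/5.

36/5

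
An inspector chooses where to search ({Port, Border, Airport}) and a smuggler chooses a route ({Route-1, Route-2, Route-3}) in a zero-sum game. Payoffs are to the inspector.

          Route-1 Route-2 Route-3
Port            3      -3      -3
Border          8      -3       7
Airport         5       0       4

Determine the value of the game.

Row minima: Port → -3, Border → -3, Airport → 0; maximin = 0.
Column maxima: Route-1 → 8, Route-2 → 0, Route-3 → 7; minimax = 0.
Since maximin = minimax = 0, there is a saddle point and the value is 0.

0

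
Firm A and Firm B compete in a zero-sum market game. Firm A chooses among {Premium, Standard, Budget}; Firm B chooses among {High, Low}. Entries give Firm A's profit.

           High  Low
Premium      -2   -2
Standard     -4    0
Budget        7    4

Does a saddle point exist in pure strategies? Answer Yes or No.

Yes

Row minima: Premium → -2, Standard → -4, Budget → 4; maximin = 4.
Column maxima: High → 7, Low → 4; minimax = 4.
maximin = minimax = 4, so a saddle point exists.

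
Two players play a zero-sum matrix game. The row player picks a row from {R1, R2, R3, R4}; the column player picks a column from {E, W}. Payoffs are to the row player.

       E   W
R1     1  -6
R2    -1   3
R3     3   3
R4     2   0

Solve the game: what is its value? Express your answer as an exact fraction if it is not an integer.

Row minima: R1 → -6, R2 → -1, R3 → 3, R4 → 0; maximin = 3.
Column maxima: E → 3, W → 3; minimax = 3.
Since maximin = minimax = 3, there is a saddle point and the value is 3.

3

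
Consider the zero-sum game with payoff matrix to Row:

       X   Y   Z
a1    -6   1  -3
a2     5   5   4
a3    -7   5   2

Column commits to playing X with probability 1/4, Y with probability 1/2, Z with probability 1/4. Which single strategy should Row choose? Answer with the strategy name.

Expected payoff of a1: (1/4)·(-6) + (1/2)·1 + (1/4)·(-3) = -7/4.
Expected payoff of a2: (1/4)·5 + (1/2)·5 + (1/4)·4 = 19/4.
Expected payoff of a3: (1/4)·(-7) + (1/2)·5 + (1/4)·2 = 5/4.
The largest is 19/4, so Row's best response is a2.

a2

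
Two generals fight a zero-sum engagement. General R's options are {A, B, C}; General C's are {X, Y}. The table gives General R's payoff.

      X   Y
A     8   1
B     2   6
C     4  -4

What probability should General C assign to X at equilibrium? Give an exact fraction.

Row minima: A → 1, B → 2, C → -4; maximin = 2.
Column maxima: X → 8, Y → 6; minimax = 6.
2 ≠ 6, so there is no saddle point; optimal play is mixed.
C is strictly dominated by A, so General R never plays it.
On the remaining 2×2 (A, B vs X, Y):
Let General R play A with probability p. Expected payoff against X: 8p + 2(1−p) = 6p + 2; against Y: 1p + 6(1−p) = −5p + 6.
Setting these equal: 6p + 2 = −5p + 6 ⇒ 11p = 4 ⇒ p = 4/11, and the value is (6)·(4/11) + 2 = 46/11.
For General C: with q = P(X), equating A's and B's payoffs gives 7q + 1 = −4q + 6 ⇒ q = 5/11.

5/11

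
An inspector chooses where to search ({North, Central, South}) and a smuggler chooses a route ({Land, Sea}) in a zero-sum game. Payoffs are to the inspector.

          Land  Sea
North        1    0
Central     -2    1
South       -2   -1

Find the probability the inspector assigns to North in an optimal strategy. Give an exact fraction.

Row minima: North → 0, Central → -2, South → -2; maximin = 0.
Column maxima: Land → 1, Sea → 1; minimax = 1.
0 ≠ 1, so there is no saddle point; optimal play is mixed.
South is strictly dominated by North, so the inspector never plays it.
On the remaining 2×2 (North, Central vs Land, Sea):
Let the inspector play North with probability p. Expected payoff against Land: 1p + (-2)(1−p) = 3p − 2; against Sea: 0p + 1(1−p) = −p + 1.
Setting these equal: 3p − 2 = −p + 1 ⇒ 4p = 3 ⇒ p = 3/4, and the value is (3)·(3/4) − 2 = 1/4.
For the smuggler: with q = P(Land), equating North's and Central's payoffs gives q = −3q + 1 ⇒ q = 1/4.

3/4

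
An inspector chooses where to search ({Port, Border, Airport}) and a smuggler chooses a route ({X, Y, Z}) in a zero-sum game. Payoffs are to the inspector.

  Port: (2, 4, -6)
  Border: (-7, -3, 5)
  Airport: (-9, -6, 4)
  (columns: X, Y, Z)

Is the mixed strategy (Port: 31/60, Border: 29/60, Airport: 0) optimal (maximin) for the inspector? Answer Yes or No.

Against X this mix gives (31/60)·2 + (29/60)·(-7) = -47/20.
Against Y this mix gives (31/60)·4 + (29/60)·(-3) = 37/60.
Against Z this mix gives (31/60)·(-6) + (29/60)·5 = -41/60.
The smuggler will play X, holding the inspector to -47/20. Shifting weight toward the row that does better against X would raise this floor (the equalizing mix achieves -8/5 against both X and Z), so the proposed strategy is not optimal.

No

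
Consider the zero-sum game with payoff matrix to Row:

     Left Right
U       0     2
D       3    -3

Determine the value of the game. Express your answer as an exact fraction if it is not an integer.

3/4

Row minima: U → 0, D → -3; maximin = 0.
Column maxima: Left → 3, Right → 2; minimax = 2.
0 ≠ 2, so there is no saddle point; optimal play is mixed.
Let Row play U with probability p. Expected payoff against Left: 0p + 3(1−p) = −3p + 3; against Right: 2p + (-3)(1−p) = 5p − 3.
Setting these equal: −3p + 3 = 5p − 3 ⇒ −8p = -6 ⇒ p = 3/4, and the value is (-3)·(3/4) + 3 = 3/4.
For Column: with q = P(Left), equating U's and D's payoffs gives −2q + 2 = 6q − 3 ⇒ q = 5/8.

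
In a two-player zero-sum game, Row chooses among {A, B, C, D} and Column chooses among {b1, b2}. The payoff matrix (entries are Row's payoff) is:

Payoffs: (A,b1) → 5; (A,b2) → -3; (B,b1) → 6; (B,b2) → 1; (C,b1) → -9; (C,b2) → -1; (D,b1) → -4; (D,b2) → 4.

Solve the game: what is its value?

Row minima: A → -3, B → 1, C → -9, D → -4; maximin = 1.
Column maxima: b1 → 6, b2 → 4; minimax = 4.
1 ≠ 4, so there is no saddle point; optimal play is mixed.
A is strictly dominated by B, so Row never plays it.
C is strictly dominated by B, so Row never plays it.
On the remaining 2×2 (B, D vs b1, b2):
Let Row play B with probability p. Expected payoff against b1: 6p + (-4)(1−p) = 10p − 4; against b2: 1p + 4(1−p) = −3p + 4.
Setting these equal: 10p − 4 = −3p + 4 ⇒ 13p = 8 ⇒ p = 8/13, and the value is (10)·(8/13) − 4 = 28/13.
For Column: with q = P(b1), equating B's and D's payoffs gives 5q + 1 = −8q + 4 ⇒ q = 3/13.

28/13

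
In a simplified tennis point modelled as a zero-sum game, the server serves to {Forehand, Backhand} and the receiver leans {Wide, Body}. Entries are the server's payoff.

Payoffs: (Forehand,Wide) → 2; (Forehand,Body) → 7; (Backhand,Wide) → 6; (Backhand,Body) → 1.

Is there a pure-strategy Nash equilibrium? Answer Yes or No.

No

Row minima: Forehand → 2, Backhand → 1; maximin = 2.
Column maxima: Wide → 6, Body → 7; minimax = 6.
2 ≠ 6, so no pure-strategy equilibrium exists.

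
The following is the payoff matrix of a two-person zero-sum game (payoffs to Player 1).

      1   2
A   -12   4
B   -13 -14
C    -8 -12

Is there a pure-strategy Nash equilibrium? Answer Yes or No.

Row minima: A → -12, B → -14, C → -12; maximin = -12.
Column maxima: 1 → -8, 2 → 4; minimax = -8.
-12 ≠ -8, so no pure-strategy equilibrium exists.

No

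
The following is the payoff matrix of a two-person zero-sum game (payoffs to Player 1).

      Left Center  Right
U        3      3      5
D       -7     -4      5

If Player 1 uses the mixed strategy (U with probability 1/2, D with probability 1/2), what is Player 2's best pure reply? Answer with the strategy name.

If Player 2 plays Left, Player 1's expected payoff is (1/2)·3 + (1/2)·(-7) = -2.
If Player 2 plays Center, Player 1's expected payoff is (1/2)·3 + (1/2)·(-4) = -1/2.
If Player 2 plays Right, Player 1's expected payoff is (1/2)·5 + (1/2)·5 = 5.
Player 2 minimizes Player 1's payoff; the smallest is -2, so the best response is Left.

Left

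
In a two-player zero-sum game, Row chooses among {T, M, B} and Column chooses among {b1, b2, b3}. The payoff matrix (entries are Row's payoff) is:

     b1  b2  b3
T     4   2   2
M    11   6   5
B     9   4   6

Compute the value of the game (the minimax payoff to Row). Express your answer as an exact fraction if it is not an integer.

Row minima: T → 2, M → 5, B → 4; maximin = 5.
Column maxima: b1 → 11, b2 → 6, b3 → 6; minimax = 6.
5 ≠ 6, so there is no saddle point; optimal play is mixed.
T is strictly dominated by M, so Row never plays it.
b1 is strictly dominated by b2 (it gives Row strictly more in every row), so Column never plays it.
On the remaining 2×2 (M, B vs b2, b3):
Let Row play M with probability p. Expected payoff against b2: 6p + 4(1−p) = 2p + 4; against b3: 5p + 6(1−p) = −p + 6.
Setting these equal: 2p + 4 = −p + 6 ⇒ 3p = 2 ⇒ p = 2/3, and the value is (2)·(2/3) + 4 = 16/3.
For Column: with q = P(b2), equating M's and B's payoffs gives q + 5 = −2q + 6 ⇒ q = 1/3.

16/3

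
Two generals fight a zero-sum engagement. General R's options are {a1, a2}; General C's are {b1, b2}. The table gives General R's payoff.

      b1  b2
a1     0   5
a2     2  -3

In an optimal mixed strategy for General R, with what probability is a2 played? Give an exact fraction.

Row minima: a1 → 0, a2 → -3; maximin = 0.
Column maxima: b1 → 2, b2 → 5; minimax = 2.
0 ≠ 2, so there is no saddle point; optimal play is mixed.
Let General R play a1 with probability p. Expected payoff against b1: 0p + 2(1−p) = −2p + 2; against b2: 5p + (-3)(1−p) = 8p − 3.
Setting these equal: −2p + 2 = 8p − 3 ⇒ −10p = -5 ⇒ p = 1/2, and the value is (-2)·(1/2) + 2 = 1.
For General C: with q = P(b1), equating a1's and a2's payoffs gives −5q + 5 = 5q − 3 ⇒ q = 4/5.

1/2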